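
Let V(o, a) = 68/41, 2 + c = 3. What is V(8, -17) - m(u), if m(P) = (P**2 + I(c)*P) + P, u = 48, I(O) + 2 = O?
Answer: -94396/41 ≈ -2302.3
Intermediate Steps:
c = 1 (c = -2 + 3 = 1)
I(O) = -2 + O
m(P) = P**2 (m(P) = (P**2 + (-2 + 1)*P) + P = (P**2 - P) + P = P**2)
V(o, a) = 68/41 (V(o, a) = 68*(1/41) = 68/41)
V(8, -17) - m(u) = 68/41 - 1*48**2 = 68/41 - 1*2304 = 68/41 - 2304 = -94396/41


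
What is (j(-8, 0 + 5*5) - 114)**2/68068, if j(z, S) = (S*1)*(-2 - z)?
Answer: 324/17017 ≈ 0.019040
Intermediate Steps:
j(z, S) = S*(-2 - z)
(j(-8, 0 + 5*5) - 114)**2/68068 = (-(0 + 5*5)*(2 - 8) - 114)**2/68068 = (-1*(0 + 25)*(-6) - 114)**2*(1/68068) = (-1*25*(-6) - 114)**2*(1/68068) = (150 - 114)**2*(1/68068) = 36**2*(1/68068) = 1296*(1/68068) = 324/17017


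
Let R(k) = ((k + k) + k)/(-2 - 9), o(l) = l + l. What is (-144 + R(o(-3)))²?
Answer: 2452356/121 ≈ 20267.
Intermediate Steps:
o(l) = 2*l
R(k) = -3*k/11 (R(k) = (2*k + k)/(-11) = (3*k)*(-1/11) = -3*k/11)
(-144 + R(o(-3)))² = (-144 - 6*(-3)/11)² = (-144 - 3/11*(-6))² = (-144 + 18/11)² = (-1566/11)² = 2452356/121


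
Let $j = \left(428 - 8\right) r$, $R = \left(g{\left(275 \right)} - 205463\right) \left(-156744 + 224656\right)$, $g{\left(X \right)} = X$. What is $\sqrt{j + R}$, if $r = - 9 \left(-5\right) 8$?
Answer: $8 i \sqrt{217727754} \approx 1.1804 \cdot 10^{5} i$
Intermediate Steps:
$r = 360$ ($r = - \left(-45\right) 8 = \left(-1\right) \left(-360\right) = 360$)
$R = -13934727456$ ($R = \left(275 - 205463\right) \left(-156744 + 224656\right) = \left(-205188\right) 67912 = -13934727456$)
$j = 151200$ ($j = \left(428 - 8\right) 360 = 420 \cdot 360 = 151200$)
$\sqrt{j + R} = \sqrt{151200 - 13934727456} = \sqrt{-13934576256} = 8 i \sqrt{217727754}$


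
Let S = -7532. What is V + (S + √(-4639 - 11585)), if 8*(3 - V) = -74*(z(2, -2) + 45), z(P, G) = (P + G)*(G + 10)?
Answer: -28451/4 + 52*I*√6 ≈ -7112.8 + 127.37*I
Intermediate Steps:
z(P, G) = (10 + G)*(G + P) (z(P, G) = (G + P)*(10 + G) = (10 + G)*(G + P))
V = 1677/4 (V = 3 - (-37)*(((-2)² + 10*(-2) + 10*2 - 2*2) + 45)/4 = 3 - (-37)*((4 - 20 + 20 - 4) + 45)/4 = 3 - (-37)*(0 + 45)/4 = 3 - (-37)*45/4 = 3 - ⅛*(-3330) = 3 + 1665/4 = 1677/4 ≈ 419.25)
V + (S + √(-4639 - 11585)) = 1677/4 + (-7532 + √(-4639 - 11585)) = 1677/4 + (-7532 + √(-16224)) = 1677/4 + (-7532 + 52*I*√6) = -28451/4 + 52*I*√6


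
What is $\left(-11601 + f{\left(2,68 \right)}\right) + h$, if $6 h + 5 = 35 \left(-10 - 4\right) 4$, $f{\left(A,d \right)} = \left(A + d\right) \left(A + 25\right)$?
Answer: $- \frac{20077}{2} \approx -10039.0$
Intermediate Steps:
$f{\left(A,d \right)} = \left(25 + A\right) \left(A + d\right)$ ($f{\left(A,d \right)} = \left(A + d\right) \left(25 + A\right) = \left(25 + A\right) \left(A + d\right)$)
$h = - \frac{655}{2}$ ($h = - \frac{5}{6} + \frac{35 \left(-10 - 4\right) 4}{6} = - \frac{5}{6} + \frac{35 \left(-14\right) 4}{6} = - \frac{5}{6} + \frac{\left(-490\right) 4}{6} = - \frac{5}{6} + \frac{1}{6} \left(-1960\right) = - \frac{5}{6} - \frac{980}{3} = - \frac{655}{2} \approx -327.5$)
$\left(-11601 + f{\left(2,68 \right)}\right) + h = \left(-11601 + \left(2^{2} + 25 \cdot 2 + 25 \cdot 68 + 2 \cdot 68\right)\right) - \frac{655}{2} = \left(-11601 + \left(4 + 50 + 1700 + 136\right)\right) - \frac{655}{2} = \left(-11601 + 1890\right) - \frac{655}{2} = -9711 - \frac{655}{2} = - \frac{20077}{2}$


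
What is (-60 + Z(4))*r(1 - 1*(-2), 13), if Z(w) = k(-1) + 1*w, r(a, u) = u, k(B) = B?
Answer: -741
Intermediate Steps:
Z(w) = -1 + w (Z(w) = -1 + 1*w = -1 + w)
(-60 + Z(4))*r(1 - 1*(-2), 13) = (-60 + (-1 + 4))*13 = (-60 + 3)*13 = -57*13 = -741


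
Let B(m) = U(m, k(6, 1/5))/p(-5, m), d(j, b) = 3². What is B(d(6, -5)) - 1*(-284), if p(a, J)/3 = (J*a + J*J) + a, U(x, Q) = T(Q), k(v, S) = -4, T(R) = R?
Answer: 26408/93 ≈ 283.96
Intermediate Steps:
U(x, Q) = Q
p(a, J) = 3*a + 3*J² + 3*J*a (p(a, J) = 3*((J*a + J*J) + a) = 3*((J*a + J²) + a) = 3*((J² + J*a) + a) = 3*(a + J² + J*a) = 3*a + 3*J² + 3*J*a)
d(j, b) = 9
B(m) = -4/(-15 - 15*m + 3*m²) (B(m) = -4/(3*(-5) + 3*m² + 3*m*(-5)) = -4/(-15 + 3*m² - 15*m) = -4/(-15 - 15*m + 3*m²))
B(d(6, -5)) - 1*(-284) = 4/(15 - 3*9² + 15*9) - 1*(-284) = 4/(15 - 3*81 + 135) + 284 = 4/(15 - 243 + 135) + 284 = 4/(-93) + 284 = 4*(-1/93) + 284 = -4/93 + 284 = 26408/93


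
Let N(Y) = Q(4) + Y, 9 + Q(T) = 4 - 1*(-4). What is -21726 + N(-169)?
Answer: -21896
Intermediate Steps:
Q(T) = -1 (Q(T) = -9 + (4 - 1*(-4)) = -9 + (4 + 4) = -9 + 8 = -1)
N(Y) = -1 + Y
-21726 + N(-169) = -21726 + (-1 - 169) = -21726 - 170 = -21896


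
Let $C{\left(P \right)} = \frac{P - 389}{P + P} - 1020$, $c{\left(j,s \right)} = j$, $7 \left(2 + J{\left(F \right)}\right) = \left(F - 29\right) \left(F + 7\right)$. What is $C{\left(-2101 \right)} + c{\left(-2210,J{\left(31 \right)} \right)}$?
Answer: $- \frac{6784985}{2101} \approx -3229.4$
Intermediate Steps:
$J{\left(F \right)} = -2 + \frac{\left(-29 + F\right) \left(7 + F\right)}{7}$ ($J{\left(F \right)} = -2 + \frac{\left(F - 29\right) \left(F + 7\right)}{7} = -2 + \frac{\left(-29 + F\right) \left(7 + F\right)}{7}$)
$C{\left(P \right)} = -1020 + \frac{-389 + P}{2 P}$ ($C{\left(P \right)} = \frac{-389 + P}{2 P} - 1020 = -1020 + \frac{-389 + P}{2 P}$)
$C{\left(-2101 \right)} + c{\left(-2210,J{\left(31 \right)} \right)} = \frac{-389 - -4283939}{2 \left(-2101\right)} - 2210 = \frac{1}{2} \left(- \frac{1}{2101}\right) \left(-389 + 4283939\right) - 2210 = \frac{1}{2} \left(- \frac{1}{2101}\right) 4283550 - 2210 = - \frac{2141775}{2101} - 2210 = - \frac{6784985}{2101}$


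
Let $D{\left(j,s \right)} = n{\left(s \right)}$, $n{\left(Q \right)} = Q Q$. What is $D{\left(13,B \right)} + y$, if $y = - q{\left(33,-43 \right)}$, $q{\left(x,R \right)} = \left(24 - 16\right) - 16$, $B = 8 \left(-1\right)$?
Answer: $72$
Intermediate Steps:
$B = -8$
$q{\left(x,R \right)} = -8$ ($q{\left(x,R \right)} = 8 - 16 = -8$)
$y = 8$ ($y = \left(-1\right) \left(-8\right) = 8$)
$n{\left(Q \right)} = Q^{2}$
$D{\left(j,s \right)} = s^{2}$
$D{\left(13,B \right)} + y = \left(-8\right)^{2} + 8 = 64 + 8 = 72$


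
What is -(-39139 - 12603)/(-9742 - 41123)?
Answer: -51742/50865 ≈ -1.0172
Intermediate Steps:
-(-39139 - 12603)/(-9742 - 41123) = -(-51742)/(-50865) = -(-51742)*(-1)/50865 = -1*51742/50865 = -51742/50865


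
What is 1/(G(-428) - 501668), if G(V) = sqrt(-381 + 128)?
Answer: -501668/251670782477 - I*sqrt(253)/251670782477 ≈ -1.9934e-6 - 6.3202e-11*I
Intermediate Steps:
G(V) = I*sqrt(253) (G(V) = sqrt(-253) = I*sqrt(253))
1/(G(-428) - 501668) = 1/(I*sqrt(253) - 501668) = 1/(-501668 + I*sqrt(253))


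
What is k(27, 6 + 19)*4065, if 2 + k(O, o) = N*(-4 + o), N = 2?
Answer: 162600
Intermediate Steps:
k(O, o) = -10 + 2*o (k(O, o) = -2 + 2*(-4 + o) = -2 + (-8 + 2*o) = -10 + 2*o)
k(27, 6 + 19)*4065 = (-10 + 2*(6 + 19))*4065 = (-10 + 2*25)*4065 = (-10 + 50)*4065 = 40*4065 = 162600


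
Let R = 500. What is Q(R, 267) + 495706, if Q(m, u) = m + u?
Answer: 496473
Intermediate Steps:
Q(R, 267) + 495706 = (500 + 267) + 495706 = 767 + 495706 = 496473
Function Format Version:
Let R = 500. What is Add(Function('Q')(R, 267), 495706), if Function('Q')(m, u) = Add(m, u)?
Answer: 496473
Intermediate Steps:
Add(Function('Q')(R, 267), 495706) = Add(Add(500, 267), 495706) = Add(767, 495706) = 496473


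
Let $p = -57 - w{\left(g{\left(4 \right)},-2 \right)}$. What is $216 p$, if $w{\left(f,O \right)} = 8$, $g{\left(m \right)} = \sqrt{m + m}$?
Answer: $-14040$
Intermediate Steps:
$g{\left(m \right)} = \sqrt{2} \sqrt{m}$ ($g{\left(m \right)} = \sqrt{2 m} = \sqrt{2} \sqrt{m}$)
$p = -65$ ($p = -57 - 8 = -65$)
$216 p = 216 \left(-65\right) = -14040$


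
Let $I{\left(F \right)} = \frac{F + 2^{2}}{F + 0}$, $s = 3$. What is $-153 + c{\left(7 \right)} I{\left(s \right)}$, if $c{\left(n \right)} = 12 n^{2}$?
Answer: $1219$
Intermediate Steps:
$I{\left(F \right)} = \frac{4 + F}{F}$ ($I{\left(F \right)} = \frac{F + 4}{F} = \frac{4 + F}{F}$)
$-153 + c{\left(7 \right)} I{\left(s \right)} = -153 + 12 \cdot 7^{2} \frac{4 + 3}{3} = -153 + 12 \cdot 49 \cdot \frac{1}{3} \cdot 7 = -153 + 588 \cdot \frac{7}{3} = -153 + 1372 = 1219$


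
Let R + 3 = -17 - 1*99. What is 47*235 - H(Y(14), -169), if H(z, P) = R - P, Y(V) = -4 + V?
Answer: 10995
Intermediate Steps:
R = -119 (R = -3 + (-17 - 1*99) = -3 + (-17 - 99) = -3 - 116 = -119)
H(z, P) = -119 - P
47*235 - H(Y(14), -169) = 47*235 - (-119 - 1*(-169)) = 11045 - (-119 + 169) = 11045 - 1*50 = 11045 - 50 = 10995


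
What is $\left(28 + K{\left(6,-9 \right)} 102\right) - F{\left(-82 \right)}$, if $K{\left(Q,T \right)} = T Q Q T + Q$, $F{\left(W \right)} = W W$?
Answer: $291348$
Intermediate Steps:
$F{\left(W \right)} = W^{2}$
$K{\left(Q,T \right)} = Q + Q^{2} T^{2}$ ($K{\left(Q,T \right)} = Q T Q T + Q = T Q^{2} T + Q = Q^{2} T^{2} + Q = Q + Q^{2} T^{2}$)
$\left(28 + K{\left(6,-9 \right)} 102\right) - F{\left(-82 \right)} = \left(28 + 6 \left(1 + 6 \left(-9\right)^{2}\right) 102\right) - \left(-82\right)^{2} = \left(28 + 6 \left(1 + 6 \cdot 81\right) 102\right) - 6724 = \left(28 + 6 \left(1 + 486\right) 102\right) - 6724 = \left(28 + 6 \cdot 487 \cdot 102\right) - 6724 = \left(28 + 2922 \cdot 102\right) - 6724 = \left(28 + 298044\right) - 6724 = 298072 - 6724 = 291348$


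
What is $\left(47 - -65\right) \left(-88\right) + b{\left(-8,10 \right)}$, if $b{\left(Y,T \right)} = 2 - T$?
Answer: $-9864$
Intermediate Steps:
$\left(47 - -65\right) \left(-88\right) + b{\left(-8,10 \right)} = \left(47 - -65\right) \left(-88\right) + \left(2 - 10\right) = \left(47 + 65\right) \left(-88\right) + \left(2 - 10\right) = 112 \left(-88\right) - 8 = -9856 - 8 = -9864$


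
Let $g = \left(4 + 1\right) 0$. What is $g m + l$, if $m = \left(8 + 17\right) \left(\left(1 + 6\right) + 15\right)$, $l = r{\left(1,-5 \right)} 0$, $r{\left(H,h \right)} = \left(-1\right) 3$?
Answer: $0$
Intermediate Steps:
$r{\left(H,h \right)} = -3$
$g = 0$ ($g = 5 \cdot 0 = 0$)
$l = 0$ ($l = \left(-3\right) 0 = 0$)
$m = 550$ ($m = 25 \left(7 + 15\right) = 25 \cdot 22 = 550$)
$g m + l = 0 \cdot 550 + 0 = 0 + 0 = 0$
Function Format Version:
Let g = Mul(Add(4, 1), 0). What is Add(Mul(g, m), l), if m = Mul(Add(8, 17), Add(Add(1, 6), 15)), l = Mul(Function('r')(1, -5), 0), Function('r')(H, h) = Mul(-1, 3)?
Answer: 0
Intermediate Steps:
Function('r')(H, h) = -3
g = 0 (g = Mul(5, 0) = 0)
l = 0 (l = Mul(-3, 0) = 0)
m = 550 (m = Mul(25, Add(7, 15)) = Mul(25, 22) = 550)
Add(Mul(g, m), l) = Add(Mul(0, 550), 0) = Add(0, 0) = 0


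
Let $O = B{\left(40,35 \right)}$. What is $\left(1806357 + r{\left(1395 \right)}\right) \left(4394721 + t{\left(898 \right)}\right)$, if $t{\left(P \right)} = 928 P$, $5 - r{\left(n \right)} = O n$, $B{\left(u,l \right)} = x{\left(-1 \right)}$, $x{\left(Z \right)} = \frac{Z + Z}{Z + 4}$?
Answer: $9448640049980$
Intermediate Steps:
$x{\left(Z \right)} = \frac{2 Z}{4 + Z}$
$B{\left(u,l \right)} = - \frac{2}{3}$ ($B{\left(u,l \right)} = 2 \left(-1\right) \frac{1}{4 - 1} = 2 \left(-1\right) \frac{1}{3} = - \frac{2}{3}$)
$O = - \frac{2}{3} \approx -0.66667$
$r{\left(n \right)} = 5 + \frac{2 n}{3}$ ($r{\left(n \right)} = 5 - - \frac{2 n}{3} = 5 + \frac{2 n}{3}$)
$\left(1806357 + r{\left(1395 \right)}\right) \left(4394721 + t{\left(898 \right)}\right) = \left(1806357 + \left(5 + \frac{2}{3} \cdot 1395\right)\right) \left(4394721 + 928 \cdot 898\right) = \left(1806357 + \left(5 + 930\right)\right) \left(4394721 + 833344\right) = \left(1806357 + 935\right) 5228065 = 1807292 \cdot 5228065 = 9448640049980$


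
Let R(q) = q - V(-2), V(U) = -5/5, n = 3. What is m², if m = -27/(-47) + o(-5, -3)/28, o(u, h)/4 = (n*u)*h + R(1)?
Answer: 5750404/108241 ≈ 53.126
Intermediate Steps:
V(U) = -1 (V(U) = -5*⅕ = -1)
R(q) = 1 + q (R(q) = q - 1*(-1) = q + 1 = 1 + q)
o(u, h) = 8 + 12*h*u (o(u, h) = 4*((3*u)*h + (1 + 1)) = 4*(3*h*u + 2) = 4*(2 + 3*h*u) = 8 + 12*h*u)
m = 2398/329 (m = -27/(-47) + (8 + 12*(-3)*(-5))/28 = -27*(-1/47) + (8 + 180)*(1/28) = 27/47 + 188*(1/28) = 27/47 + 47/7 = 2398/329 ≈ 7.2888)
m² = (2398/329)² = 5750404/108241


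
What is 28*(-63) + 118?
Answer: -1646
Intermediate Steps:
28*(-63) + 118 = -1764 + 118 = -1646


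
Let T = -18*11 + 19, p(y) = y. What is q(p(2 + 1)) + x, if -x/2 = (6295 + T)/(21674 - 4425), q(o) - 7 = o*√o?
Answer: 108511/17249 + 3*√3 ≈ 11.487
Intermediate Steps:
T = -179 (T = -198 + 19 = -179)
q(o) = 7 + o^(3/2) (q(o) = 7 + o*√o = 7 + o^(3/2))
x = -12232/17249 (x = -2*(6295 - 179)/(21674 - 4425) = -12232/17249 ≈ -0.70914)
q(p(2 + 1)) + x = (7 + (2 + 1)^(3/2)) - 12232/17249 = (7 + 3^(3/2)) - 12232/17249 = (7 + 3*√3) - 12232/17249 = 108511/17249 + 3*√3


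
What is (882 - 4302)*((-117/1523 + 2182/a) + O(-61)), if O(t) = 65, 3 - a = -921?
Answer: -26985640530/117271 ≈ -2.3011e+5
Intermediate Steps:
a = 924 (a = 3 - 1*(-921) = 3 + 921 = 924)
(882 - 4302)*((-117/1523 + 2182/a) + O(-61)) = (882 - 4302)*((-117/1523 + 2182/924) + 65) = -3420*((-117*1/1523 + 2182*(1/924)) + 65) = -3420*((-117/1523 + 1091/462) + 65) = -3420*(1607539/703626 + 65) = -3420*47343229/703626 = -26985640530/117271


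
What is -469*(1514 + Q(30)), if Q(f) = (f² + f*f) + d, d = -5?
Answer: -1551921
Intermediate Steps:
Q(f) = -5 + 2*f² (Q(f) = (f² + f*f) - 5 = (f² + f²) - 5 = 2*f² - 5 = -5 + 2*f²)
-469*(1514 + Q(30)) = -469*(1514 + (-5 + 2*30²)) = -469*(1514 + (-5 + 2*900)) = -469*(1514 + (-5 + 1800)) = -469*(1514 + 1795) = -469*3309 = -1551921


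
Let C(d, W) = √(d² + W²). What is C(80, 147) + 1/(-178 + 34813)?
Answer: 1/34635 + √28009 ≈ 167.36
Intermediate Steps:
C(d, W) = √(W² + d²)
C(80, 147) + 1/(-178 + 34813) = √(147² + 80²) + 1/(-178 + 34813) = √(21609 + 6400) + 1/34635 = √28009 + 1/34635 = 1/34635 + √28009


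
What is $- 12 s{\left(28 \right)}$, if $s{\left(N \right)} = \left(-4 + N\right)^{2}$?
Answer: $-6912$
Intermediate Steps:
$- 12 s{\left(28 \right)} = - 12 \left(-4 + 28\right)^{2} = - 12 \cdot 24^{2} = \left(-12\right) 576 = -6912$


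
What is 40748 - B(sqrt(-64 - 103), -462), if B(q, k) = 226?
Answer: 40522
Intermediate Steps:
40748 - B(sqrt(-64 - 103), -462) = 40748 - 1*226 = 40748 - 226 = 40522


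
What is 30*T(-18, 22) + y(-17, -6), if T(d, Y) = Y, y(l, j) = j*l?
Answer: 762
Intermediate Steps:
30*T(-18, 22) + y(-17, -6) = 30*22 - 6*(-17) = 660 + 102 = 762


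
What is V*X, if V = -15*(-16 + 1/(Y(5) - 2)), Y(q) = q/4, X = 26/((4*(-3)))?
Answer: -1690/3 ≈ -563.33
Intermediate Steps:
X = -13/6 (X = 26/(-12) = 26*(-1/12) = -13/6 ≈ -2.1667)
Y(q) = q/4 (Y(q) = q*(¼) = q/4)
V = 260 (V = -15*(-16 + 1/((¼)*5 - 2)) = -15*(-16 + 1/(5/4 - 2)) = -15*(-16 + 1/(-¾)) = -15*(-16 - 4/3) = -15*(-52/3) = 260)
V*X = 260*(-13/6) = -1690/3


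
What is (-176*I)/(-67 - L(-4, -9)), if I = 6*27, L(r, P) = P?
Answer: 14256/29 ≈ 491.59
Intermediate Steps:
I = 162
(-176*I)/(-67 - L(-4, -9)) = (-176*162)/(-67 - 1*(-9)) = -28512/(-67 + 9) = -28512/(-58) = -28512*(-1/58) = 14256/29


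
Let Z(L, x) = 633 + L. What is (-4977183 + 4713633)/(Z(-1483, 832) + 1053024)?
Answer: -131775/526087 ≈ -0.25048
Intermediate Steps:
(-4977183 + 4713633)/(Z(-1483, 832) + 1053024) = (-4977183 + 4713633)/((633 - 1483) + 1053024) = -263550/(-850 + 1053024) = -263550/1052174 = -263550*1/1052174 = -131775/526087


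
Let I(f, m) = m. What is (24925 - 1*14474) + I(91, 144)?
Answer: 10595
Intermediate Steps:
(24925 - 1*14474) + I(91, 144) = (24925 - 1*14474) + 144 = (24925 - 14474) + 144 = 10451 + 144 = 10595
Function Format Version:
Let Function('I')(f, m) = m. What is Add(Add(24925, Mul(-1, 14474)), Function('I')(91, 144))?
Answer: 10595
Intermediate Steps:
Add(Add(24925, Mul(-1, 14474)), Function('I')(91, 144)) = Add(Add(24925, Mul(-1, 14474)), 144) = Add(Add(24925, -14474), 144) = Add(10451, 144) = 10595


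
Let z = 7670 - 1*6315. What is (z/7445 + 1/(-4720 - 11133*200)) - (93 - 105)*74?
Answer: 4193128010311/4721023400 ≈ 888.18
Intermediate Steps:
z = 1355 (z = 7670 - 6315 = 1355)
(z/7445 + 1/(-4720 - 11133*200)) - (93 - 105)*74 = (1355/7445 + 1/(-4720 - 11133*200)) - (93 - 105)*74 = (1355*(1/7445) + (1/200)/(-15853)) - (-12)*74 = (271/1489 - 1/15853*1/200) - 1*(-888) = (271/1489 - 1/3170600) + 888 = 859231111/4721023400 + 888 = 4193128010311/4721023400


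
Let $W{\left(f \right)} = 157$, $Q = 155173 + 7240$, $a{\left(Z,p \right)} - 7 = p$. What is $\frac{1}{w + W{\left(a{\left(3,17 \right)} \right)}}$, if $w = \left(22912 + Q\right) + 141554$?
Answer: $\frac{1}{327036} \approx 3.0578 \cdot 10^{-6}$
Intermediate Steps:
$a{\left(Z,p \right)} = 7 + p$
$Q = 162413$
$w = 326879$ ($w = \left(22912 + 162413\right) + 141554 = 185325 + 141554 = 326879$)
$\frac{1}{w + W{\left(a{\left(3,17 \right)} \right)}} = \frac{1}{326879 + 157} = \frac{1}{327036}$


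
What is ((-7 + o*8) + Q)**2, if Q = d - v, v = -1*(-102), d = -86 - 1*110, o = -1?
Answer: 97969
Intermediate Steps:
d = -196 (d = -86 - 110 = -196)
v = 102
Q = -298 (Q = -196 - 1*102 = -196 - 102 = -298)
((-7 + o*8) + Q)**2 = ((-7 - 1*8) - 298)**2 = ((-7 - 8) - 298)**2 = (-15 - 298)**2 = (-313)**2 = 97969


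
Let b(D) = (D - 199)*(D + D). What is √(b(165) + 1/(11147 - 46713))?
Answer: I*√14192630829886/35566 ≈ 105.92*I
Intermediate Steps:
b(D) = 2*D*(-199 + D) (b(D) = (-199 + D)*(2*D) = 2*D*(-199 + D))
√(b(165) + 1/(11147 - 46713)) = √(2*165*(-199 + 165) + 1/(11147 - 46713)) = √(2*165*(-34) + 1/(-35566)) = √(-11220 - 1/35566) = √(-399050521/35566) = I*√14192630829886/35566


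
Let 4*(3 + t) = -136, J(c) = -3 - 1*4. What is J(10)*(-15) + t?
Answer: 68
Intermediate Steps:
J(c) = -7 (J(c) = -3 - 4 = -7)
t = -37 (t = -3 + (1/4)*(-136) = -3 - 34 = -37)
J(10)*(-15) + t = -7*(-15) - 37 = 105 - 37 = 68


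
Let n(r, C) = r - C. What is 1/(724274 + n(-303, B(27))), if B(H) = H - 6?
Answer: 1/723950 ≈ 1.3813e-6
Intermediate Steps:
B(H) = -6 + H
1/(724274 + n(-303, B(27))) = 1/(724274 + (-303 - (-6 + 27))) = 1/(724274 + (-303 - 1*21)) = 1/(724274 + (-303 - 21)) = 1/(724274 - 324) = 1/723950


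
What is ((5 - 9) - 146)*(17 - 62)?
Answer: 6750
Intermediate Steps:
((5 - 9) - 146)*(17 - 62) = (-4 - 146)*(-45) = -150*(-45) = 6750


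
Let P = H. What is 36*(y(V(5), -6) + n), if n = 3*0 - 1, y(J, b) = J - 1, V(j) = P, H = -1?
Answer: -108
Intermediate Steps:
P = -1
V(j) = -1
y(J, b) = -1 + J
n = -1 (n = 0 - 1 = -1)
36*(y(V(5), -6) + n) = 36*((-1 - 1) - 1) = 36*(-2 - 1) = 36*(-3) = -108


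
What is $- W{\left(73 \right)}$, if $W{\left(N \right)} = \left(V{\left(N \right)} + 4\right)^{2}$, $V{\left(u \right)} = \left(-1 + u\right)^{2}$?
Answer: $-26915344$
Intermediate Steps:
$W{\left(N \right)} = \left(4 + \left(-1 + N\right)^{2}\right)^{2}$ ($W{\left(N \right)} = \left(\left(-1 + N\right)^{2} + 4\right)^{2} = \left(4 + \left(-1 + N\right)^{2}\right)^{2}$)
$- W{\left(73 \right)} = - \left(4 + \left(-1 + 73\right)^{2}\right)^{2} = - \left(4 + 72^{2}\right)^{2} = - \left(4 + 5184\right)^{2} = - 5188^{2} = \left(-1\right) 26915344 = -26915344$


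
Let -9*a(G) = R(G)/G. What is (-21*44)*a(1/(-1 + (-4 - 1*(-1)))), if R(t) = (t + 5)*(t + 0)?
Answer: 1463/3 ≈ 487.67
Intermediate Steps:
R(t) = t*(5 + t) (R(t) = (5 + t)*t = t*(5 + t))
a(G) = -5/9 - G/9 (a(G) = -G*(5 + G)/(9*G) = -(5 + G)/9 = -5/9 - G/9)
(-21*44)*a(1/(-1 + (-4 - 1*(-1)))) = (-21*44)*(-5/9 - 1/(9*(-1 + (-4 - 1*(-1))))) = -924*(-5/9 - 1/(9*(-1 + (-4 + 1)))) = -924*(-5/9 - 1/(9*(-1 - 3))) = -924*(-5/9 - 1/9/(-4)) = -924*(-5/9 - 1/9*(-1/4)) = -924*(-5/9 + 1/36) = -924*(-19/36) = 1463/3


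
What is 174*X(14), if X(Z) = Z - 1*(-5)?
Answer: 3306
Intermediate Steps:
X(Z) = 5 + Z (X(Z) = Z + 5 = 5 + Z)
174*X(14) = 174*(5 + 14) = 174*19 = 3306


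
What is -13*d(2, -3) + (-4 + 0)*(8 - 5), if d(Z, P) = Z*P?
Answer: 66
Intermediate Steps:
d(Z, P) = P*Z
-13*d(2, -3) + (-4 + 0)*(8 - 5) = -(-39)*2 + (-4 + 0)*(8 - 5) = -13*(-6) - 4*3 = 78 - 12 = 66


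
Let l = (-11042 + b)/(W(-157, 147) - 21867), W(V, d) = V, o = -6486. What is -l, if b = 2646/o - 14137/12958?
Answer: -154692893691/308503338352 ≈ -0.50143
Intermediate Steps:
b = -20996575/14007598 (b = 2646/(-6486) - 14137/12958 = 2646*(-1/6486) - 14137*1/12958 = -441/1081 - 14137/12958 = -20996575/14007598 ≈ -1.4989)
l = 154692893691/308503338352 (l = (-11042 - 20996575/14007598)/(-157 - 21867) = -154692893691/14007598/(-22024) = -154692893691/14007598*(-1/22024) = 154692893691/308503338352 ≈ 0.50143)
-l = -1*154692893691/308503338352 = -154692893691/308503338352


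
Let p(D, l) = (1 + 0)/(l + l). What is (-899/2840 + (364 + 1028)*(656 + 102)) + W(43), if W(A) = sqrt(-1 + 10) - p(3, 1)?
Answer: 2996592441/2840 ≈ 1.0551e+6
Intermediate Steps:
p(D, l) = 1/(2*l)
W(A) = 5/2 (W(A) = sqrt(-1 + 10) - 1/(2*1) = sqrt(9) - 1/2 = 3 - 1*1/2 = 3 - 1/2 = 5/2)
(-899/2840 + (364 + 1028)*(656 + 102)) + W(43) = (-899/2840 + (364 + 1028)*(656 + 102)) + 5/2 = (-899*1/2840 + 1392*758) + 5/2 = (-899/2840 + 1055136) + 5/2 = 2996585341/2840 + 5/2 = 2996592441/2840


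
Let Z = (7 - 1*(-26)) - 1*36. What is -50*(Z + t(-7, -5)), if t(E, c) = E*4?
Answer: 1550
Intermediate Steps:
t(E, c) = 4*E
Z = -3 (Z = (7 + 26) - 36 = 33 - 36 = -3)
-50*(Z + t(-7, -5)) = -50*(-3 + 4*(-7)) = -50*(-3 - 28) = -50*(-31) = 1550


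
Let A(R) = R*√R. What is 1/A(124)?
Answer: √31/7688 ≈ 0.00072422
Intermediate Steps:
A(R) = R^(3/2)
1/A(124) = 1/(124^(3/2)) = 1/(248*√31) = √31/7688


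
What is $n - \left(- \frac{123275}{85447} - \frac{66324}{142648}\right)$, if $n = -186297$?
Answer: $- \frac{567680438615701}{3047210914} \approx -1.863 \cdot 10^{5}$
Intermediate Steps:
$n - \left(- \frac{123275}{85447} - \frac{66324}{142648}\right) = -186297 - \left(- \frac{123275}{85447} - \frac{66324}{142648}\right) = -186297 - \left(\left(-123275\right) \frac{1}{85447} - \frac{16581}{35662}\right) = -186297 - \left(- \frac{123275}{85447} - \frac{16581}{35662}\right) = -186297 - - \frac{5813029757}{3047210914} = -186297 + \frac{5813029757}{3047210914} = - \frac{567680438615701}{3047210914}$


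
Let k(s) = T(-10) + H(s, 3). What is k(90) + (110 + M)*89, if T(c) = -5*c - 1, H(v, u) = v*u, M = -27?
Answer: 7706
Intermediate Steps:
H(v, u) = u*v
T(c) = -1 - 5*c
k(s) = 49 + 3*s (k(s) = (-1 - 5*(-10)) + 3*s = (-1 + 50) + 3*s = 49 + 3*s)
k(90) + (110 + M)*89 = (49 + 3*90) + (110 - 27)*89 = (49 + 270) + 83*89 = 319 + 7387 = 7706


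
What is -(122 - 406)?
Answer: 284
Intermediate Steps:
-(122 - 406) = -1*(-284) = 284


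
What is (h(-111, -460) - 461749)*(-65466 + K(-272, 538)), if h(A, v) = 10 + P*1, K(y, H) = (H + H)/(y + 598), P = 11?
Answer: 4926831685760/163 ≈ 3.0226e+10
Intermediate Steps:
K(y, H) = 2*H/(598 + y) (K(y, H) = (2*H)/(598 + y) = 2*H/(598 + y))
h(A, v) = 21 (h(A, v) = 10 + 11*1 = 10 + 11 = 21)
(h(-111, -460) - 461749)*(-65466 + K(-272, 538)) = (21 - 461749)*(-65466 + 2*538/(598 - 272)) = -461728*(-65466 + 2*538/326) = -461728*(-65466 + 2*538*(1/326)) = -461728*(-65466 + 538/163) = -461728*(-10670420/163) = 4926831685760/163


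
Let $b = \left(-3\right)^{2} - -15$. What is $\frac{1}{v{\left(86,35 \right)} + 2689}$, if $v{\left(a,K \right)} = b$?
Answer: $\frac{1}{2713} \approx 0.0003686$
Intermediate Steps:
$b = 24$ ($b = 9 + 15 = 24$)
$v{\left(a,K \right)} = 24$
$\frac{1}{v{\left(86,35 \right)} + 2689} = \frac{1}{24 + 2689} = \frac{1}{2713}$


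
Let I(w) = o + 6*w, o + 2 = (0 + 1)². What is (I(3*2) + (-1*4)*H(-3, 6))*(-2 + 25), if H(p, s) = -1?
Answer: 897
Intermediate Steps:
o = -1 (o = -2 + (0 + 1)² = -2 + 1² = -2 + 1 = -1)
I(w) = -1 + 6*w
(I(3*2) + (-1*4)*H(-3, 6))*(-2 + 25) = ((-1 + 6*(3*2)) - 1*4*(-1))*(-2 + 25) = ((-1 + 6*6) - 4*(-1))*23 = ((-1 + 36) + 4)*23 = (35 + 4)*23 = 39*23 = 897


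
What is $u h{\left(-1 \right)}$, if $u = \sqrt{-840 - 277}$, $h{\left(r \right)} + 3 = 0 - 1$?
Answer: $- 4 i \sqrt{1117} \approx - 133.69 i$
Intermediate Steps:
$h{\left(r \right)} = -4$ ($h{\left(r \right)} = -3 + \left(0 - 1\right) = -3 - 1 = -4$)
$u = i \sqrt{1117}$ ($u = \sqrt{-1117} = i \sqrt{1117} \approx 33.422 i$)
$u h{\left(-1 \right)} = i \sqrt{1117} \left(-4\right) = - 4 i \sqrt{1117}$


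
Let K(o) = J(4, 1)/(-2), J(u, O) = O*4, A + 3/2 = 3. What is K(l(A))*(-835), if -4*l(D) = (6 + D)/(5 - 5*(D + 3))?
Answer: 1670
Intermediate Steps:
A = 3/2 (A = -3/2 + 3 = 3/2 ≈ 1.5000)
J(u, O) = 4*O
l(D) = -(6 + D)/(4*(-10 - 5*D)) (l(D) = -(6 + D)/(4*(5 - 5*(D + 3))) = -(6 + D)/(4*(5 - 5*(3 + D))) = -(6 + D)/(4*(5 + (-15 - 5*D))) = -(6 + D)/(4*(-10 - 5*D)))
K(o) = -2 (K(o) = (4*1)/(-2) = 4*(-½) = -2)
K(l(A))*(-835) = -2*(-835) = 1670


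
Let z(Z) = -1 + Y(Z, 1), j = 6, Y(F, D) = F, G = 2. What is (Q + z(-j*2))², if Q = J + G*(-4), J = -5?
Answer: 676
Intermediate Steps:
Q = -13 (Q = -5 + 2*(-4) = -5 - 8 = -13)
z(Z) = -1 + Z
(Q + z(-j*2))² = (-13 + (-1 - 1*6*2))² = (-13 + (-1 - 6*2))² = (-13 + (-1 - 12))² = (-13 - 13)² = (-26)² = 676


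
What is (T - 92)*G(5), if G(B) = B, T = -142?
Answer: -1170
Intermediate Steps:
(T - 92)*G(5) = (-142 - 92)*5 = -234*5 = -1170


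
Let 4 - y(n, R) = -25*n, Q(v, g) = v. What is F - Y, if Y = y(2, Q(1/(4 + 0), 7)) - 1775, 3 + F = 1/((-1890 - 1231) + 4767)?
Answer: 2827829/1646 ≈ 1718.0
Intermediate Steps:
y(n, R) = 4 + 25*n (y(n, R) = 4 - (-25)*n = 4 + 25*n)
F = -4937/1646 (F = -3 + 1/((-1890 - 1231) + 4767) = -3 + 1/(-3121 + 4767) = -3 + 1/1646 = -4937/1646 ≈ -2.9994)
Y = -1721 (Y = (4 + 25*2) - 1775 = (4 + 50) - 1775 = 54 - 1775 = -1721)
F - Y = -4937/1646 - 1*(-1721) = -4937/1646 + 1721 = 2827829/1646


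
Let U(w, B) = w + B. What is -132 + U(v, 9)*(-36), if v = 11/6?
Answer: -522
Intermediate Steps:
v = 11/6 (v = 11*(1/6) = 11/6 ≈ 1.8333)
U(w, B) = B + w
-132 + U(v, 9)*(-36) = -132 + (9 + 11/6)*(-36) = -132 + (65/6)*(-36) = -132 - 390 = -522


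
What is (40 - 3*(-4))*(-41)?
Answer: -2132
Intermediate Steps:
(40 - 3*(-4))*(-41) = (40 + 12)*(-41) = 52*(-41) = -2132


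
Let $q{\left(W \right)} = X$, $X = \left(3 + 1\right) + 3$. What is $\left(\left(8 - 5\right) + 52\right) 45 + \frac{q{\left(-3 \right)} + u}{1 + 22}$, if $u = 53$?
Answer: $\frac{56985}{23} \approx 2477.6$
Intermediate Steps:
$X = 7$ ($X = 4 + 3 = 7$)
$q{\left(W \right)} = 7$
$\left(\left(8 - 5\right) + 52\right) 45 + \frac{q{\left(-3 \right)} + u}{1 + 22} = \left(\left(8 - 5\right) + 52\right) 45 + \frac{7 + 53}{1 + 22} = \left(3 + 52\right) 45 + \frac{60}{23} = 55 \cdot 45 + 60 \cdot \frac{1}{23} = 2475 + \frac{60}{23} = \frac{56985}{23}$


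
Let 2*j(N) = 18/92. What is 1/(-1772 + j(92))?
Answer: -92/163015 ≈ -0.00056437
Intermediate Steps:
j(N) = 9/92 (j(N) = (18/92)/2 = (18*(1/92))/2 = (½)*(9/46) = 9/92)
1/(-1772 + j(92)) = 1/(-1772 + 9/92) = 1/(-163015/92) = -92/163015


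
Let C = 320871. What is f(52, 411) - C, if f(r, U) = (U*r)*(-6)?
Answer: -449103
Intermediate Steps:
f(r, U) = -6*U*r
f(52, 411) - C = -6*411*52 - 1*320871 = -128232 - 320871 = -449103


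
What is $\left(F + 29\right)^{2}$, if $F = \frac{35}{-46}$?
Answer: $\frac{1687401}{2116} \approx 797.45$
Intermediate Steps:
$F = - \frac{35}{46}$ ($F = 35 \left(- \frac{1}{46}\right) = - \frac{35}{46} \approx -0.76087$)
$\left(F + 29\right)^{2} = \left(- \frac{35}{46} + 29\right)^{2} = \left(\frac{1299}{46}\right)^{2} = \frac{1687401}{2116}$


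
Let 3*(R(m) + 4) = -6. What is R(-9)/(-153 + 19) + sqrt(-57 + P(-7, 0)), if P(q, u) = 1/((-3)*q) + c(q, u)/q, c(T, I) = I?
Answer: 3/67 + 2*I*sqrt(6279)/21 ≈ 0.044776 + 7.5467*I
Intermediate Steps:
R(m) = -6 (R(m) = -4 + (1/3)*(-6) = -4 - 2 = -6)
P(q, u) = -1/(3*q) + u/q (P(q, u) = 1/((-3)*q) + u/q = -1/(3*q) + u/q)
R(-9)/(-153 + 19) + sqrt(-57 + P(-7, 0)) = -6/(-153 + 19) + sqrt(-57 + (-1/3 + 0)/(-7)) = -6/(-134) + sqrt(-57 - 1/7*(-1/3)) = -6*(-1/134) + sqrt(-57 + 1/21) = 3/67 + sqrt(-1196/21) = 3/67 + 2*I*sqrt(6279)/21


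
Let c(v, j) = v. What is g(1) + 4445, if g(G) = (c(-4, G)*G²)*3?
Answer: 4433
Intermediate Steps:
g(G) = -12*G² (g(G) = -4*G²*3 = -12*G²)
g(1) + 4445 = -12*1² + 4445 = -12*1 + 4445 = -12 + 4445 = 4433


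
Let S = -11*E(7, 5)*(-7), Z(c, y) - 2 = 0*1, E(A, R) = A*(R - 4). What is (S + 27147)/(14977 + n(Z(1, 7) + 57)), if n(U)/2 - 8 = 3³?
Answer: 27686/15047 ≈ 1.8400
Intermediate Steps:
E(A, R) = A*(-4 + R)
Z(c, y) = 2 (Z(c, y) = 2 + 0*1 = 2 + 0 = 2)
S = 539 (S = -77*(-4 + 5)*(-7) = -77*(-7) = 539)
n(U) = 70 (n(U) = 16 + 2*3³ = 16 + 2*27 = 16 + 54 = 70)
(S + 27147)/(14977 + n(Z(1, 7) + 57)) = (539 + 27147)/(14977 + 70) = 27686/15047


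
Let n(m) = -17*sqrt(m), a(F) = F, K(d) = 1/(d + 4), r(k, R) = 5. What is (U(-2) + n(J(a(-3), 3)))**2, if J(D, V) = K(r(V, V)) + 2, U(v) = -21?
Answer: 9460/9 + 238*sqrt(19) ≈ 2088.5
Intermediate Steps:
K(d) = 1/(4 + d)
J(D, V) = 19/9 (J(D, V) = 1/(4 + 5) + 2 = 1/9 + 2 = 19/9)
(U(-2) + n(J(a(-3), 3)))**2 = (-21 - 17*sqrt(19)/3)**2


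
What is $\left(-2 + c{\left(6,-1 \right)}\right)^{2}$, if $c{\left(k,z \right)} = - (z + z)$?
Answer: $0$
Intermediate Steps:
$c{\left(k,z \right)} = - 2 z$
$\left(-2 + c{\left(6,-1 \right)}\right)^{2} = \left(-2 - -2\right)^{2} = \left(-2 + 2\right)^{2} = 0^{2} = 0$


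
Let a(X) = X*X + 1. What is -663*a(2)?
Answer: -3315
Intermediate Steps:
a(X) = 1 + X² (a(X) = X² + 1 = 1 + X²)
-663*a(2) = -663*(1 + 2²) = -663*(1 + 4) = -663*5 = -3315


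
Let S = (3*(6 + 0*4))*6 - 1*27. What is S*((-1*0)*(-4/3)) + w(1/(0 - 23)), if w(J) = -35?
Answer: -35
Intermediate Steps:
S = 81 (S = (3*(6 + 0))*6 - 27 = (3*6)*6 - 27 = 18*6 - 27 = 108 - 27 = 81)
S*((-1*0)*(-4/3)) + w(1/(0 - 23)) = 81*((-1*0)*(-4/3)) - 35 = 81*(0*(-4*⅓)) - 35 = 81*(0*(-4/3)) - 35 = 81*0 - 35 = 0 - 35 = -35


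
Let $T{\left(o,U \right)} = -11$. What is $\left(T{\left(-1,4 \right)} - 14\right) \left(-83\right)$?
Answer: $2075$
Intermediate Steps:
$\left(T{\left(-1,4 \right)} - 14\right) \left(-83\right) = \left(-11 - 14\right) \left(-83\right) = \left(-25\right) \left(-83\right) = 2075$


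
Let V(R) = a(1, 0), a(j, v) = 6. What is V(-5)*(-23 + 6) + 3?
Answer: -99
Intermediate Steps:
V(R) = 6
V(-5)*(-23 + 6) + 3 = 6*(-23 + 6) + 3 = 6*(-17) + 3 = -102 + 3 = -99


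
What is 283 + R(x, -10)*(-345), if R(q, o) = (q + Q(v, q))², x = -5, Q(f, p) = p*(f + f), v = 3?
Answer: -422342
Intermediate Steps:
Q(f, p) = 2*f*p (Q(f, p) = p*(2*f) = 2*f*p)
R(q, o) = 49*q² (R(q, o) = (q + 2*3*q)² = (q + 6*q)² = (7*q)² = 49*q²)
283 + R(x, -10)*(-345) = 283 + (49*(-5)²)*(-345) = 283 + (49*25)*(-345) = 283 + 1225*(-345) = 283 - 422625 = -422342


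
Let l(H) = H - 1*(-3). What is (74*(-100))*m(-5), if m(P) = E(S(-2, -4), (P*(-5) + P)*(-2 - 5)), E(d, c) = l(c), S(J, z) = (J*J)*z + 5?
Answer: 1013800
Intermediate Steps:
l(H) = 3 + H (l(H) = H + 3 = 3 + H)
S(J, z) = 5 + z*J² (S(J, z) = J²*z + 5 = z*J² + 5 = 5 + z*J²)
E(d, c) = 3 + c
m(P) = 3 + 28*P (m(P) = 3 + (P*(-5) + P)*(-2 - 5) = 3 + (-5*P + P)*(-7) = 3 - 4*P*(-7) = 3 + 28*P)
(74*(-100))*m(-5) = (74*(-100))*(3 + 28*(-5)) = -7400*(3 - 140) = -7400*(-137) = 1013800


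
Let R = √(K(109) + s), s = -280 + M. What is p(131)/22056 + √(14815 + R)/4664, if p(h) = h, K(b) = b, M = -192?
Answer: 131/22056 + √(14815 + 11*I*√3)/4664 ≈ 0.032037 + 1.6781e-5*I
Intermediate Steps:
s = -472 (s = -280 - 192 = -472)
R = 11*I*√3 (R = √(109 - 472) = √(-363) = 11*I*√3 ≈ 19.053*I)
p(131)/22056 + √(14815 + R)/4664 = 131/22056 + √(14815 + 11*I*√3)/4664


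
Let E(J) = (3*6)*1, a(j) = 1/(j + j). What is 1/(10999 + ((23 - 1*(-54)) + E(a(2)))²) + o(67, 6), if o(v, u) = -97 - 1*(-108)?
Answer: 220265/20024 ≈ 11.000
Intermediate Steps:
a(j) = 1/(2*j)
o(v, u) = 11 (o(v, u) = -97 + 108 = 11)
E(J) = 18 (E(J) = 18*1 = 18)
1/(10999 + ((23 - 1*(-54)) + E(a(2)))²) + o(67, 6) = 1/(10999 + ((23 - 1*(-54)) + 18)²) + 11 = 1/(10999 + ((23 + 54) + 18)²) + 11 = 1/(10999 + (77 + 18)²) + 11 = 1/(10999 + 95²) + 11 = 1/(10999 + 9025) + 11 = 1/20024 + 11 = 220265/20024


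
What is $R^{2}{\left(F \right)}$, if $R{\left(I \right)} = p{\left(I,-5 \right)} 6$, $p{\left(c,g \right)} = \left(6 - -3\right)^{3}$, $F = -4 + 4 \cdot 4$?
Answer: $19131876$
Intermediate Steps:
$F = 12$ ($F = -4 + 16 = 12$)
$p{\left(c,g \right)} = 729$ ($p{\left(c,g \right)} = \left(6 + 3\right)^{3} = 9^{3} = 729$)
$R{\left(I \right)} = 4374$ ($R{\left(I \right)} = 729 \cdot 6 = 4374$)
$R^{2}{\left(F \right)} = 4374^{2} = 19131876$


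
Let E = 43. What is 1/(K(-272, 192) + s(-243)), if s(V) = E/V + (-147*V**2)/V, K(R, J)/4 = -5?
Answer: 243/8675300 ≈ 2.8011e-5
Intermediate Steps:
K(R, J) = -20 (K(R, J) = 4*(-5) = -20)
s(V) = -147*V + 43/V (s(V) = 43/V + (-147*V**2)/V = 43/V - 147*V = -147*V + 43/V)
1/(K(-272, 192) + s(-243)) = 1/(-20 + (-147*(-243) + 43/(-243))) = 1/(-20 + (35721 + 43*(-1/243))) = 1/(-20 + (35721 - 43/243)) = 1/(-20 + 8680160/243) = 1/(8675300/243) = 243/8675300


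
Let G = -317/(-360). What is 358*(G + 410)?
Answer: 26477143/180 ≈ 1.4710e+5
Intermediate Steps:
G = 317/360 (G = -317*(-1/360) = 317/360 ≈ 0.88056)
358*(G + 410) = 358*(317/360 + 410) = 358*(147917/360) = 26477143/180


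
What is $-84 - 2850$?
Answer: $-2934$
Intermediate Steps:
$-84 - 2850 = -2934$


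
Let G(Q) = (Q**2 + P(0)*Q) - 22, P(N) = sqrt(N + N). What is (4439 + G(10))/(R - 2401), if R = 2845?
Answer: 4517/444 ≈ 10.173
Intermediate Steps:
P(N) = sqrt(2)*sqrt(N) (P(N) = sqrt(2*N) = sqrt(2)*sqrt(N))
G(Q) = -22 + Q**2 (G(Q) = (Q**2 + (sqrt(2)*sqrt(0))*Q) - 22 = (Q**2 + (sqrt(2)*0)*Q) - 22 = (Q**2 + 0*Q) - 22 = (Q**2 + 0) - 22 = Q**2 - 22 = -22 + Q**2)
(4439 + G(10))/(R - 2401) = (4439 + (-22 + 10**2))/(2845 - 2401) = (4439 + (-22 + 100))/444 = (4439 + 78)*(1/444) = 4517*(1/444) = 4517/444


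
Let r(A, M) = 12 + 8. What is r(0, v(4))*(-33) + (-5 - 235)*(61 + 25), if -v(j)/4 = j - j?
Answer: -21300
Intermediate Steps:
v(j) = 0 (v(j) = -4*(j - j) = -4*0 = 0)
r(A, M) = 20
r(0, v(4))*(-33) + (-5 - 235)*(61 + 25) = 20*(-33) + (-5 - 235)*(61 + 25) = -660 - 240*86 = -660 - 20640 = -21300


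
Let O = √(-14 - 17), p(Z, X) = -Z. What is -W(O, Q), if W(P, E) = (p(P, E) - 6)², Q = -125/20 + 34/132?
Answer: -(6 + I*√31)² ≈ -5.0 - 66.813*I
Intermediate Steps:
Q = -791/132 (Q = -125*1/20 + 34*(1/132) = -25/4 + 17/66 = -791/132 ≈ -5.9924)
O = I*√31 (O = √(-31) = I*√31 ≈ 5.5678*I)
W(P, E) = (-6 - P)² (W(P, E) = (-P - 6)² = (-6 - P)²)
-W(O, Q) = -(6 + I*√31)²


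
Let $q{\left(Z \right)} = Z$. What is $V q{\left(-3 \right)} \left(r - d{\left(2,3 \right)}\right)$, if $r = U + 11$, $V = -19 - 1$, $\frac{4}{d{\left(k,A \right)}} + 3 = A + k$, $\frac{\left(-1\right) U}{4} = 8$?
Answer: $-1380$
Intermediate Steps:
$U = -32$ ($U = \left(-4\right) 8 = -32$)
$d{\left(k,A \right)} = \frac{4}{-3 + A + k}$ ($d{\left(k,A \right)} = \frac{4}{-3 + \left(A + k\right)} = \frac{4}{-3 + A + k}$)
$V = -20$ ($V = -19 - 1 = -20$)
$r = -21$ ($r = -32 + 11 = -21$)
$V q{\left(-3 \right)} \left(r - d{\left(2,3 \right)}\right) = \left(-20\right) \left(-3\right) \left(-21 - \frac{4}{-3 + 3 + 2}\right) = 60 \left(-21 - \frac{4}{2}\right) = 60 \left(-21 - 4 \cdot \frac{1}{2}\right) = 60 \left(-21 - 2\right) = 60 \left(-23\right) = -1380$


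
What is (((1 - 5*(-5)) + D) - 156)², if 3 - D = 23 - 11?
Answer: 19321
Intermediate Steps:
D = -9 (D = 3 - (23 - 11) = 3 - 1*12 = 3 - 12 = -9)
(((1 - 5*(-5)) + D) - 156)² = (((1 - 5*(-5)) - 9) - 156)² = (((1 + 25) - 9) - 156)² = ((26 - 9) - 156)² = (17 - 156)² = (-139)² = 19321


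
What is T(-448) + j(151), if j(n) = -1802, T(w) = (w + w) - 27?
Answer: -2725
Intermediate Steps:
T(w) = -27 + 2*w (T(w) = 2*w - 27 = -27 + 2*w)
T(-448) + j(151) = (-27 + 2*(-448)) - 1802 = (-27 - 896) - 1802 = -923 - 1802 = -2725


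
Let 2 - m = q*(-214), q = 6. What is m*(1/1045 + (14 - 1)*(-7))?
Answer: -122290884/1045 ≈ -1.1702e+5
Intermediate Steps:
m = 1286 (m = 2 - 6*(-214) = 2 - 1*(-1284) = 2 + 1284 = 1286)
m*(1/1045 + (14 - 1)*(-7)) = 1286*(1/1045 + (14 - 1)*(-7)) = 1286*(1/1045 + 13*(-7)) = 1286*(1/1045 - 91) = 1286*(-95094/1045) = -122290884/1045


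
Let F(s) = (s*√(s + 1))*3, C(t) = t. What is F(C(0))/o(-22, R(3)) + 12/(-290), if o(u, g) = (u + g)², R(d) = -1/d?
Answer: -6/145 ≈ -0.041379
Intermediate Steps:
o(u, g) = (g + u)²
F(s) = 3*s*√(1 + s) (F(s) = (s*√(1 + s))*3 = 3*s*√(1 + s))
F(C(0))/o(-22, R(3)) + 12/(-290) = (3*0*√(1 + 0))/((-1/3 - 22)²) + 12/(-290) = (3*0*√1)/((-1*⅓ - 22)²) + 12*(-1/290) = (3*0*1)/((-⅓ - 22)²) - 6/145 = 0/((-67/3)²) - 6/145 = 0/(4489/9) - 6/145 = 0*(9/4489) - 6/145 = 0 - 6/145 = -6/145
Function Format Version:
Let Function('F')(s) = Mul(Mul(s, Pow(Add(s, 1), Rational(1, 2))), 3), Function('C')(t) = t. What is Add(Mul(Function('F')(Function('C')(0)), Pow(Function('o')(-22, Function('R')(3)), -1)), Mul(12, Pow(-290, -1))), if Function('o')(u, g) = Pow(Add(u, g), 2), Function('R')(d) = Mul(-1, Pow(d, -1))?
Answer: Rational(-6, 145) ≈ -0.041379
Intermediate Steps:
Function('o')(u, g) = Pow(Add(g, u), 2)
Function('F')(s) = Mul(3, s, Pow(Add(1, s), Rational(1, 2))) (Function('F')(s) = Mul(Mul(s, Pow(Add(1, s), Rational(1, 2))), 3) = Mul(3, s, Pow(Add(1, s), Rational(1, 2))))
Add(Mul(Function('F')(Function('C')(0)), Pow(Function('o')(-22, Function('R')(3)), -1)), Mul(12, Pow(-290, -1))) = Add(Mul(Mul(3, 0, Pow(Add(1, 0), Rational(1, 2))), Pow(Pow(Add(Mul(-1, Pow(3, -1)), -22), 2), -1)), Mul(12, Pow(-290, -1))) = Add(Mul(Mul(3, 0, Pow(1, Rational(1, 2))), Pow(Pow(Add(Mul(-1, Rational(1, 3)), -22), 2), -1)), Mul(12, Rational(-1, 290))) = Add(Mul(Mul(3, 0, 1), Pow(Pow(Add(Rational(-1, 3), -22), 2), -1)), Rational(-6, 145)) = Add(Mul(0, Pow(Pow(Rational(-67, 3), 2), -1)), Rational(-6, 145)) = Add(Mul(0, Pow(Rational(4489, 9), -1)), Rational(-6, 145)) = Add(Mul(0, Rational(9, 4489)), Rational(-6, 145)) = Add(0, Rational(-6, 145)) = Rational(-6, 145)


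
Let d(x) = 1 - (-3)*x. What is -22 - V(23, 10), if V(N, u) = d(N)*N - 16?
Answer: -1616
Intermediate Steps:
d(x) = 1 + 3*x
V(N, u) = -16 + N*(1 + 3*N) (V(N, u) = (1 + 3*N)*N - 16 = N*(1 + 3*N) - 16 = -16 + N*(1 + 3*N))
-22 - V(23, 10) = -22 - (-16 + 23*(1 + 3*23)) = -22 - (-16 + 23*(1 + 69)) = -22 - (-16 + 23*70) = -22 - (-16 + 1610) = -22 - 1*1594 = -22 - 1594 = -1616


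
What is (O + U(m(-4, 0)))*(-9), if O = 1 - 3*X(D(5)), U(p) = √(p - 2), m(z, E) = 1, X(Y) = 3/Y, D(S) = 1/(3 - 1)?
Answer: 153 - 9*I ≈ 153.0 - 9.0*I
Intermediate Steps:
D(S) = ½ (D(S) = 1/2 = ½)
U(p) = √(-2 + p)
O = -17 (O = 1 - 9/½ = 1 - 9*2 = 1 - 3*6 = 1 - 18 = -17)
(O + U(m(-4, 0)))*(-9) = (-17 + √(-2 + 1))*(-9) = (-17 + √(-1))*(-9) = (-17 + I)*(-9) = 153 - 9*I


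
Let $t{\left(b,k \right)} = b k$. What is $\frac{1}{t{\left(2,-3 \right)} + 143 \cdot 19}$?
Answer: $\frac{1}{2711} \approx 0.00036887$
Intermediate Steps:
$\frac{1}{t{\left(2,-3 \right)} + 143 \cdot 19} = \frac{1}{2 \left(-3\right) + 143 \cdot 19} = \frac{1}{-6 + 2717} = \frac{1}{2711}$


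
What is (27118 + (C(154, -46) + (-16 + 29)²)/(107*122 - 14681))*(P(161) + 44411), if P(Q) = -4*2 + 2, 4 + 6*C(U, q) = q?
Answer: 5877555746780/4881 ≈ 1.2042e+9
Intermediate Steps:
C(U, q) = -⅔ + q/6
P(Q) = -6 (P(Q) = -8 + 2 = -6)
(27118 + (C(154, -46) + (-16 + 29)²)/(107*122 - 14681))*(P(161) + 44411) = (27118 + ((-⅔ + (⅙)*(-46)) + (-16 + 29)²)/(107*122 - 14681))*(-6 + 44411) = (27118 + ((-⅔ - 23/3) + 13²)/(13054 - 14681))*44405 = (27118 + (-25/3 + 169)/(-1627))*44405 = (27118 + (482/3)*(-1/1627))*44405 = (27118 - 482/4881)*44405 = (132362476/4881)*44405 = 5877555746780/4881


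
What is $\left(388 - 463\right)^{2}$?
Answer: $5625$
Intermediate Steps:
$\left(388 - 463\right)^{2} = \left(-75\right)^{2} = 5625$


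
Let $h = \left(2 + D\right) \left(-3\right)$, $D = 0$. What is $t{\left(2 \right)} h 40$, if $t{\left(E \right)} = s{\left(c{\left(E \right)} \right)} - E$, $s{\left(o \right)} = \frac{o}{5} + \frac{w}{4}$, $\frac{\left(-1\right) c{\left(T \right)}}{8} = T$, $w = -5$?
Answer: $1548$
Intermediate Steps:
$c{\left(T \right)} = - 8 T$
$s{\left(o \right)} = - \frac{5}{4} + \frac{o}{5}$ ($s{\left(o \right)} = \frac{o}{5} - \frac{5}{4} = - \frac{5}{4} + \frac{o}{5}$)
$t{\left(E \right)} = - \frac{5}{4} - \frac{13 E}{5}$ ($t{\left(E \right)} = \left(- \frac{5}{4} + \frac{\left(-8\right) E}{5}\right) - E = \left(- \frac{5}{4} - \frac{8 E}{5}\right) - E = - \frac{5}{4} - \frac{13 E}{5}$)
$h = -6$ ($h = \left(2 + 0\right) \left(-3\right) = 2 \left(-3\right) = -6$)
$t{\left(2 \right)} h 40 = \left(- \frac{5}{4} - \frac{26}{5}\right) \left(-6\right) 40 = \left(- \frac{129}{20}\right) \left(-6\right) 40 = \frac{387}{10} \cdot 40 = 1548$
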